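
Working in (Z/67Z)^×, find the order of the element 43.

22

By Lagrange's theorem, ord_67(43) divides φ(67) = 67 − 1 = 66 = 2 · 3 · 11.
Divisors of 66: 1, 2, 3, 6, 11, 22, 33, 66.
Compute 43^d (mod 67) for the divisors d until we hit 1:
43^1 ≡ 43
43^2 ≡ 40
43^3 ≡ 45
43^6 ≡ 15
43^11 ≡ 66
43^22 ≡ 1
Hence ord(43) = 22.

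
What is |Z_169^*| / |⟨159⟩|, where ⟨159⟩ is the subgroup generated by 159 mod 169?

Since 159 ∈ (Z/169Z)^×, its order divides φ(169) = φ(13^2) = 13·(13−1) = 156 = 2^2 · 3 · 13.
Divisors of 156: 1, 2, 3, 4, 6, 12, 13, 26, 39, 52, 78, 156.
Evaluate successive powers at the divisors of 156:
159^1 ≡ 159 (mod 169)
159^2 ≡ 100 (mod 169)
159^3 ≡ 14 (mod 169)
159^4 ≡ 29 (mod 169)
159^6 ≡ 27 (mod 169)
159^12 ≡ 53 (mod 169)
159^13 ≡ 146 (mod 169)
159^26 ≡ 22 (mod 169)
159^39 ≡ 1 (mod 169) ✓
The order of 159 is 39, so the subgroup it generates has 39 elements.
Index = |(Z/169Z)^×| / |⟨159⟩| = 156 / 39 = 4.

4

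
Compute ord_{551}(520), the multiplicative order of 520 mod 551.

84

Since 520 ∈ (Z/551Z)^×, its order divides φ(551) = φ(19·29) = (19−1)·(29−1) = 18·28 = 504 = 2^3 · 3^2 · 7.
Divisors of 504: 1, 2, 3, 4, 6, 7, 8, 9, 12, 14, 18, 21, 24, 28, 36, 42, 56, 63, 72, 84, 126, 168, 252, 504.
Check 520^d mod 551 for each divisor in increasing order:
520^1 ≡ 520 (mod 551)
520^2 ≡ 410 (mod 551)
520^3 ≡ 514 (mod 551)
520^4 ≡ 45 (mod 551)
520^6 ≡ 267 (mod 551)
520^7 ≡ 539 (mod 551)
520^8 ≡ 372 (mod 551)
520^9 ≡ 39 (mod 551)
520^12 ≡ 210 (mod 551)
520^14 ≡ 144 (mod 551)
520^18 ≡ 419 (mod 551)
520^21 ≡ 476 (mod 551)
520^24 ≡ 20 (mod 551)
520^28 ≡ 349 (mod 551)
520^36 ≡ 343 (mod 551)
520^42 ≡ 115 (mod 551)
520^56 ≡ 30 (mod 551)
520^63 ≡ 191 (mod 551)
520^72 ≡ 286 (mod 551)
520^84 ≡ 1 (mod 551) ✓
Therefore the multiplicative order of 520 modulo 551 is 84.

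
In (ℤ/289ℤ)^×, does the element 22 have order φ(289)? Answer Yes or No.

Yes

φ(289) = φ(17^2) = 17·(17−1) = 272 = 2^4 · 17.
Test 22^(272/q) mod 289 for each prime factor q of 272:
22^136 ≡ 288 (mod 289)  [q = 2: ≢ 1 ✓]
22^16 ≡ 86 (mod 289)  [q = 17: ≢ 1 ✓]
Every test exponent gives a nontrivial residue, hence 22 generates the full group.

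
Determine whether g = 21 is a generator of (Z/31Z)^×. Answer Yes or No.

φ(31) = 31 − 1 = 30 = 2 · 3 · 5.
21 is a primitive root mod 31 iff 21^(φ(31)/q) ≢ 1 for every prime q | φ(31), i.e. q ∈ {2, 3, 5}.
21^15 ≡ 30 (mod 31)  [q = 2: ≢ 1 ✓]
21^10 ≡ 5 (mod 31)  [q = 3: ≢ 1 ✓]
21^6 ≡ 2 (mod 31)  [q = 5: ≢ 1 ✓]
None equal 1, so ord_31(21) = 30: 21 is a primitive root.

Yes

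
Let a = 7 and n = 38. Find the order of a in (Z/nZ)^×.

Since 7 ∈ (Z/38Z)^×, its order divides φ(38) = φ(2)·φ(19) = 1·18 = 18 = 2 · 3^2.
Divisors of 18: 1, 2, 3, 6, 9, 18.
Test each divisor d:
7^1 ≡ 7
7^2 ≡ 11
7^3 ≡ 1
So ord_38(7) = 3.

3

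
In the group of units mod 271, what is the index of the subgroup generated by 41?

6

The order of 41 must divide φ(271) = 271 − 1 = 270 = 2 · 3^3 · 5.
Divisors of 270: 1, 2, 3, 5, 6, 9, 10, 15, 18, 27, 30, 45, 54, 90, 135, 270.
Compute 41^d (mod 271) for the divisors d until we hit 1:
41^1 ≡ 41
41^2 ≡ 55
41^3 ≡ 87
41^5 ≡ 178
41^6 ≡ 252
41^9 ≡ 244
41^10 ≡ 248
41^15 ≡ 242
41^18 ≡ 187
41^27 ≡ 100
41^30 ≡ 28
41^45 ≡ 1
The order of 41 is 45, so the subgroup it generates has 45 elements.
Index = |(Z/271Z)^×| / |⟨41⟩| = 270 / 45 = 6.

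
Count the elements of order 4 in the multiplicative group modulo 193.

φ(193) = 193 − 1 = 192 = 2^6 · 3.
(Z/193Z)^× is cyclic (|G| = 192); a cyclic group of order m has exactly φ(d) elements of each order d | m, and none otherwise.
4 = 2^2 divides 192, and φ(4) = 2.

2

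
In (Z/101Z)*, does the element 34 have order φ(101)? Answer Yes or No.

φ(101) = 101 − 1 = 100 = 2^2 · 5^2.
An element g generates (Z/101Z)^× iff g^(100/q) ≢ 1 (mod 101) for each prime q ∈ {2, 5}.
34^50 ≡ 100 (mod 101)  [q = 2: ≢ 1 ✓]
34^20 ≡ 95 (mod 101)  [q = 5: ≢ 1 ✓]
All checks pass, so 34 has order 100 and is a primitive root modulo 101.

Yes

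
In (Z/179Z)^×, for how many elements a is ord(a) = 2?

1

φ(179) = 179 − 1 = 178 = 2 · 89.
(Z/179Z)^× is cyclic (|G| = 178); a cyclic group of order m has exactly φ(d) elements of each order d | m, and none otherwise.
2 | 178, and φ(2) = 2 − 1 = 1.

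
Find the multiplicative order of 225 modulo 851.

198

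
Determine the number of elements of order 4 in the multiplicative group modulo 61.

2

φ(61) = 61 − 1 = 60 = 2^2 · 3 · 5.
Since (Z/61Z)^× is cyclic of order 60, the number of elements of order d is φ(d) when d | 60 and 0 otherwise.
4 = 2^2 divides 60, and φ(4) = 2.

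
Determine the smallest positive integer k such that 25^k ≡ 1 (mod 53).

26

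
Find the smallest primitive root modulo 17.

3

φ(17) = 17 − 1 = 16 = 2^4.
Test candidates g = 2, 3, … against the prime factors q ∈ {2} of φ(17): g is a generator iff g^(16/q) ≢ 1 for every such q.
g = 2: 2^8 ≡ 1 — hits 1, so not a primitive root.
g = 3: 3^8 ≡ 16 — none is 1, so 3 is a primitive root.
The smallest primitive root modulo 17 is 3.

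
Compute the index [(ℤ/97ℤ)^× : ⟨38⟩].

The order of 38 must divide φ(97) = 97 − 1 = 96 = 2^5 · 3.
Divisors of 96: 1, 2, 3, 4, 6, 8, 12, 16, 24, 32, 48, 96.
Compute 38^d (mod 97) for the divisors d until we hit 1:
38^1 ≡ 38
38^2 ≡ 86
38^3 ≡ 67
38^4 ≡ 24
38^6 ≡ 27
38^8 ≡ 91
38^12 ≡ 50
38^16 ≡ 36
38^24 ≡ 75
38^32 ≡ 35
38^48 ≡ 96
38^96 ≡ 1
So ord_97(38) = 96, hence |⟨38⟩| = 96.
[(Z/97Z)^× : ⟨38⟩] = 96/96 = 1.

1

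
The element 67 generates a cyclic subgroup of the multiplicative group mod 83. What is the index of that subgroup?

1

The order of 67 must divide φ(83) = 83 − 1 = 82 = 2 · 41.
Divisors of 82: 1, 2, 41, 82.
Evaluate successive powers at the divisors of 82:
67^1 ≡ 67 (mod 83)
67^2 ≡ 7 (mod 83)
67^41 ≡ 82 (mod 83)
67^82 ≡ 1 (mod 83) ✓
Thus |⟨67⟩| = ord(67) = 82.
Index = |(Z/83Z)^×| / |⟨67⟩| = 82 / 82 = 1.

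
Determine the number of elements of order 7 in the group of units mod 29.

φ(29) = 29 − 1 = 28 = 2^2 · 7.
In a cyclic group of order 28, there are φ(d) elements of order d for each divisor d of 28, and zero for non-divisors.
7 | 28, and φ(7) = 7 − 1 = 6.

6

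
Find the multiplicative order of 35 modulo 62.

5

The order of 35 must divide φ(62) = φ(2)·φ(31) = 1·30 = 30 = 2 · 3 · 5.
Divisors of 30: 1, 2, 3, 5, 6, 10, 15, 30.
Compute 35^d (mod 62) for the divisors d until we hit 1:
35^1 ≡ 35 (mod 62)
35^2 ≡ 47 (mod 62)
35^3 ≡ 33 (mod 62)
35^5 ≡ 1 (mod 62) ✓
So ord_62(35) = 5.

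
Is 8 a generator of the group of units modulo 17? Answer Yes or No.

φ(17) = 17 − 1 = 16 = 2^4.
It suffices to check that the order of 8 is not a proper divisor of 16: compute 8^(16/q) for q ∈ {2}.
8^8 ≡ 1 (mod 17)  [q = 2: ≡ 1 ✗]
Since 8^8 ≡ 1, the order of 8 divides 8 < 16, so 8 is not a primitive root.

No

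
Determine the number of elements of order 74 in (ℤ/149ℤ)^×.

36

φ(149) = 149 − 1 = 148 = 2^2 · 37.
In a cyclic group of order 148, there are φ(d) elements of order d for each divisor d of 148, and zero for non-divisors.
74 = 2 · 37 divides 148, and φ(74) = 36.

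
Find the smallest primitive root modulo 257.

3

φ(257) = 257 − 1 = 256 = 2^8.
Test candidates g = 2, 3, … against the prime factors q ∈ {2} of φ(257): g is a generator iff g^(256/q) ≢ 1 for every such q.
g = 2: 2^128 ≡ 1 — hits 1, so not a primitive root.
g = 3: 3^128 ≡ 256 — none is 1, so 3 is a primitive root.
So 3 is the smallest generator of (Z/257Z)^×.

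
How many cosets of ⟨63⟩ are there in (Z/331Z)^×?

1

Since 63 ∈ (Z/331Z)^×, its order divides φ(331) = 331 − 1 = 330 = 2 · 3 · 5 · 11.
Divisors of 330: 1, 2, 3, 5, 6, 10, 11, 15, 22, 30, 33, 55, 66, 110, 165, 330.
Evaluate successive powers at the divisors of 330:
63^1 ≡ 63 (mod 331)
63^2 ≡ 328 (mod 331)
63^3 ≡ 142 (mod 331)
63^5 ≡ 236 (mod 331)
63^6 ≡ 304 (mod 331)
63^10 ≡ 88 (mod 331)
63^11 ≡ 248 (mod 331)
63^15 ≡ 246 (mod 331)
63^22 ≡ 269 (mod 331)
63^30 ≡ 274 (mod 331)
63^33 ≡ 181 (mod 331)
63^55 ≡ 32 (mod 331)
63^66 ≡ 323 (mod 331)
63^110 ≡ 31 (mod 331)
63^165 ≡ 330 (mod 331)
63^330 ≡ 1 (mod 331) ✓
Thus |⟨63⟩| = ord(63) = 330.
[(Z/331Z)^× : ⟨63⟩] = 330/330 = 1.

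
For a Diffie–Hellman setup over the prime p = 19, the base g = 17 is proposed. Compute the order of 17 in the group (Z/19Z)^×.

ord(17) | φ(19) = 19 − 1 = 18 = 2 · 3^2.
Divisors of 18: 1, 2, 3, 6, 9, 18.
Check 17^d mod 19 for each divisor in increasing order:
17^1 ≡ 17 (mod 19)
17^2 ≡ 4 (mod 19)
17^3 ≡ 11 (mod 19)
17^6 ≡ 7 (mod 19)
17^9 ≡ 1 (mod 19) ✓
So ord_19(17) = 9.

9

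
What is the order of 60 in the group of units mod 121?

55

The order of 60 must divide φ(121) = φ(11^2) = 11·(11−1) = 110 = 2 · 5 · 11.
Divisors of 110: 1, 2, 5, 10, 11, 22, 55, 110.
Compute 60^d (mod 121) for the divisors d until we hit 1:
60^1 ≡ 60
60^2 ≡ 91
60^5 ≡ 34
60^10 ≡ 67
60^11 ≡ 27
60^22 ≡ 3
60^55 ≡ 1
Therefore the multiplicative order of 60 modulo 121 is 55.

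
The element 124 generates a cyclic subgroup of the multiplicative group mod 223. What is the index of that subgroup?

Since 124 ∈ (Z/223Z)^×, its order divides φ(223) = 223 − 1 = 222 = 2 · 3 · 37.
Divisors of 222: 1, 2, 3, 6, 37, 74, 111, 222.
Compute 124^d (mod 223) for the divisors d until we hit 1:
124^1 ≡ 124 (mod 223)
124^2 ≡ 212 (mod 223)
124^3 ≡ 197 (mod 223)
124^6 ≡ 7 (mod 223)
124^37 ≡ 39 (mod 223)
124^74 ≡ 183 (mod 223)
124^111 ≡ 1 (mod 223) ✓
So ord_223(124) = 111, hence |⟨124⟩| = 111.
The index is φ(223) / ord(124) = 222 / 111 = 2.

2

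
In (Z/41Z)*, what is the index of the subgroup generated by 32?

ord(32) | φ(41) = 41 − 1 = 40 = 2^3 · 5.
Divisors of 40: 1, 2, 4, 5, 8, 10, 20, 40.
Compute 32^d (mod 41) for the divisors d until we hit 1:
32^1 ≡ 32 (mod 41)
32^2 ≡ 40 (mod 41)
32^4 ≡ 1 (mod 41) ✓
So ord_41(32) = 4, hence |⟨32⟩| = 4.
[(Z/41Z)^× : ⟨32⟩] = 40/4 = 10.

10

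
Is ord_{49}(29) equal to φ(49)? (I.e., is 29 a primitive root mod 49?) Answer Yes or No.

φ(49) = φ(7^2) = 7·(7−1) = 42 = 2 · 3 · 7.
29 is a primitive root mod 49 iff 29^(φ(49)/q) ≢ 1 for every prime q | φ(49), i.e. q ∈ {2, 3, 7}.
29^21 ≡ 1 (mod 49)  [q = 2: ≡ 1 ✗]
29^14 ≡ 1 (mod 49)  [q = 3: ≡ 1 ✗]
29^6 ≡ 22 (mod 49)  [q = 7: ≢ 1 ✓]
29^21 ≡ 1 shows ord(29) | 21, strictly less than φ(49); not a primitive root.

No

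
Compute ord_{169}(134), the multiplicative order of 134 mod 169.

Since 134 ∈ (Z/169Z)^×, its order divides φ(169) = φ(13^2) = 13·(13−1) = 156 = 2^2 · 3 · 13.
Divisors of 156: 1, 2, 3, 4, 6, 12, 13, 26, 39, 52, 78, 156.
Test each divisor d:
134^1 ≡ 134
134^2 ≡ 42
134^3 ≡ 51
134^4 ≡ 74
134^6 ≡ 66
134^12 ≡ 131
134^13 ≡ 147
134^26 ≡ 146
134^39 ≡ 168
134^52 ≡ 22
134^78 ≡ 1
Therefore the multiplicative order of 134 modulo 169 is 78.

78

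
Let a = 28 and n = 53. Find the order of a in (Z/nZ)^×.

13

The order of 28 must divide φ(53) = 53 − 1 = 52 = 2^2 · 13.
Divisors of 52: 1, 2, 4, 13, 26, 52.
Evaluate successive powers at the divisors of 52:
28^1 ≡ 28 (mod 53)
28^2 ≡ 42 (mod 53)
28^4 ≡ 15 (mod 53)
28^13 ≡ 1 (mod 53) ✓
The smallest such exponent is 13, so the order of 28 is 13.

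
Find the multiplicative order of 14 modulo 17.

16

The order of 14 must divide φ(17) = 17 − 1 = 16 = 2^4.
Divisors of 16: 1, 2, 4, 8, 16.
Compute 14^d (mod 17) for the divisors d until we hit 1:
14^1 ≡ 14
14^2 ≡ 9
14^4 ≡ 13
14^8 ≡ 16
14^16 ≡ 1
Therefore the multiplicative order of 14 modulo 17 is 16.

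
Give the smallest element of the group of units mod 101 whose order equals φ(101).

φ(101) = 101 − 1 = 100 = 2^2 · 5^2.
Test candidates g = 2, 3, … against the prime factors q ∈ {2, 5} of φ(101): g is a generator iff g^(100/q) ≢ 1 for every such q.
g = 2: 2^50 ≡ 100; 2^20 ≡ 95 — none is 1, so 2 is a primitive root.
The smallest primitive root modulo 101 is 2.

2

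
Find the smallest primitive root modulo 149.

2

φ(149) = 149 − 1 = 148 = 2^2 · 37.
g is a primitive root iff g^(148/q) ≢ 1 (mod 149) for each prime q ∈ {2, 37}.
g = 2: 2^74 ≡ 148; 2^4 ≡ 16 — none is 1, so 2 is a primitive root.
The smallest primitive root modulo 149 is 2.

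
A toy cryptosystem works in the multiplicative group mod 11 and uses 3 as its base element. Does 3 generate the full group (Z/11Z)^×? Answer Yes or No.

No

φ(11) = 11 − 1 = 10 = 2 · 5.
It suffices to check that the order of 3 is not a proper divisor of 10: compute 3^(10/q) for q ∈ {2, 5}.
3^5 ≡ 1 (mod 11)  [q = 2: ≡ 1 ✗]
3^2 ≡ 9 (mod 11)  [q = 5: ≢ 1 ✓]
3^5 ≡ 1 shows ord(3) | 5, strictly less than φ(11); not a primitive root.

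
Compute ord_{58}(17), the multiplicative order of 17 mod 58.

4

By Lagrange's theorem, ord_58(17) divides φ(58) = φ(2)·φ(29) = 1·28 = 28 = 2^2 · 7.
Divisors of 28: 1, 2, 4, 7, 14, 28.
Test each divisor d:
17^1 ≡ 17 (mod 58)
17^2 ≡ 57 (mod 58)
17^4 ≡ 1 (mod 58) ✓
Therefore the multiplicative order of 17 modulo 58 is 4.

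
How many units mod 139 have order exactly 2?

1

φ(139) = 139 − 1 = 138 = 2 · 3 · 23.
Since (Z/139Z)^× is cyclic of order 138, the number of elements of order d is φ(d) when d | 138 and 0 otherwise.
2 | 138, and φ(2) = 2 − 1 = 1.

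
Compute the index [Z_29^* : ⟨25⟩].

4

ord(25) | φ(29) = 29 − 1 = 28 = 2^2 · 7.
Divisors of 28: 1, 2, 4, 7, 14, 28.
Test each divisor d:
25^1 ≡ 25 (mod 29)
25^2 ≡ 16 (mod 29)
25^4 ≡ 24 (mod 29)
25^7 ≡ 1 (mod 29) ✓
Thus |⟨25⟩| = ord(25) = 7.
[(Z/29Z)^× : ⟨25⟩] = 28/7 = 4.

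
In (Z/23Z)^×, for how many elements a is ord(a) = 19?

0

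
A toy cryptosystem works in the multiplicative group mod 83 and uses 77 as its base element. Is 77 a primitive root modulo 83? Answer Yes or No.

No

φ(83) = 83 − 1 = 82 = 2 · 41.
Test 77^(82/q) mod 83 for each prime factor q of 82:
77^41 ≡ 1 (mod 83)  [q = 2: ≡ 1 ✗]
77^2 ≡ 36 (mod 83)  [q = 41: ≢ 1 ✓]
77^41 ≡ 1 shows ord(77) | 41, strictly less than φ(83); not a primitive root.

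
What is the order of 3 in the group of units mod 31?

The order of 3 must divide φ(31) = 31 − 1 = 30 = 2 · 3 · 5.
Divisors of 30: 1, 2, 3, 5, 6, 10, 15, 30.
Evaluate successive powers at the divisors of 30:
3^1 ≡ 3
3^2 ≡ 9
3^3 ≡ 27
3^5 ≡ 26
3^6 ≡ 16
3^10 ≡ 25
3^15 ≡ 30
3^30 ≡ 1
Hence ord(3) = 30.

30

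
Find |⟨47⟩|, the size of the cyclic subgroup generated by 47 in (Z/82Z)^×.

The order of 47 must divide φ(82) = φ(2)·φ(41) = 1·40 = 40 = 2^3 · 5.
Divisors of 40: 1, 2, 4, 5, 8, 10, 20, 40.
Test each divisor d:
47^1 ≡ 47 (mod 82)
47^2 ≡ 77 (mod 82)
47^4 ≡ 25 (mod 82)
47^5 ≡ 27 (mod 82)
47^8 ≡ 51 (mod 82)
47^10 ≡ 73 (mod 82)
47^20 ≡ 81 (mod 82)
47^40 ≡ 1 (mod 82) ✓
Hence ord(47) = 40.

40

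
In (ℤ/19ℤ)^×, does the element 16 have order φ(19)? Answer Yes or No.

φ(19) = 19 − 1 = 18 = 2 · 3^2.
Test 16^(18/q) mod 19 for each prime factor q of 18:
16^9 ≡ 1 (mod 19)  [q = 2: ≡ 1 ✗]
16^6 ≡ 7 (mod 19)  [q = 3: ≢ 1 ✓]
16^9 ≡ 1 shows ord(16) | 9, strictly less than φ(19); not a primitive root.

No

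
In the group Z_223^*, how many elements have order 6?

2

φ(223) = 223 − 1 = 222 = 2 · 3 · 37.
(Z/223Z)^× is cyclic (|G| = 222); a cyclic group of order m has exactly φ(d) elements of each order d | m, and none otherwise.
6 = 2 · 3 divides 222, and φ(6) = 2.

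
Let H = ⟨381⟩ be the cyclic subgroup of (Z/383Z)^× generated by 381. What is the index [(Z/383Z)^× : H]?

1

By Lagrange's theorem, ord_383(381) divides φ(383) = 383 − 1 = 382 = 2 · 191.
Divisors of 382: 1, 2, 191, 382.
Evaluate successive powers at the divisors of 382:
381^1 ≡ 381 (mod 383)
381^2 ≡ 4 (mod 383)
381^191 ≡ 382 (mod 383)
381^382 ≡ 1 (mod 383) ✓
So ord_383(381) = 382, hence |⟨381⟩| = 382.
[(Z/383Z)^× : ⟨381⟩] = 382/382 = 1.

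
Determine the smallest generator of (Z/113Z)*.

3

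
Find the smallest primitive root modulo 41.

φ(41) = 41 − 1 = 40 = 2^3 · 5.
Test candidates g = 2, 3, … against the prime factors q ∈ {2, 5} of φ(41): g is a generator iff g^(40/q) ≢ 1 for every such q.
g = 2: 2^20 ≡ 1 — hits 1, so not a primitive root.
g = 3: 3^20 ≡ 40; 3^8 ≡ 1 — hits 1, so not a primitive root.
g = 4: 4^20 ≡ 1 — hits 1, so not a primitive root.
g = 5: 5^20 ≡ 1 — hits 1, so not a primitive root.
g = 6: 6^20 ≡ 40; 6^8 ≡ 10 — none is 1, so 6 is a primitive root.
So 6 is the smallest generator of (Z/41Z)^×.

6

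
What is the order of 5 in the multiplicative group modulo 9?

6

The order of 5 must divide φ(9) = φ(3^2) = 3·(3−1) = 6 = 2 · 3.
Divisors of 6: 1, 2, 3, 6.
Test each divisor d:
5^1 ≡ 5 (mod 9)
5^2 ≡ 7 (mod 9)
5^3 ≡ 8 (mod 9)
5^6 ≡ 1 (mod 9) ✓
The smallest such exponent is 6, so the order of 5 is 6.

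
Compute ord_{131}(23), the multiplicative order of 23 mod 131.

Since 23 ∈ (Z/131Z)^×, its order divides φ(131) = 131 − 1 = 130 = 2 · 5 · 13.
Divisors of 130: 1, 2, 5, 10, 13, 26, 65, 130.
Test each divisor d:
23^1 ≡ 23
23^2 ≡ 5
23^5 ≡ 51
23^10 ≡ 112
23^13 ≡ 42
23^26 ≡ 61
23^65 ≡ 130
23^130 ≡ 1
Hence ord(23) = 130.

130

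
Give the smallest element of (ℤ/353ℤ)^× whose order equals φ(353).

φ(353) = 353 − 1 = 352 = 2^5 · 11.
g is a primitive root iff g^(352/q) ≢ 1 (mod 353) for each prime q ∈ {2, 11}.
g = 2: 2^176 ≡ 1 — hits 1, so not a primitive root.
g = 3: 3^176 ≡ 352; 3^32 ≡ 140 — none is 1, so 3 is a primitive root.
Hence the least primitive root of 353 is 3.

3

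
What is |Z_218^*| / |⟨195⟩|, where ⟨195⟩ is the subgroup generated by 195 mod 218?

3

The order of 195 must divide φ(218) = φ(2)·φ(109) = 1·108 = 108 = 2^2 · 3^3.
Divisors of 108: 1, 2, 3, 4, 6, 9, 12, 18, 27, 36, 54, 108.
Check 195^d mod 218 for each divisor in increasing order:
195^1 ≡ 195
195^2 ≡ 93
195^3 ≡ 41
195^4 ≡ 147
195^6 ≡ 155
195^9 ≡ 33
195^12 ≡ 45
195^18 ≡ 217
195^27 ≡ 185
195^36 ≡ 1
Thus |⟨195⟩| = ord(195) = 36.
The index is φ(218) / ord(195) = 108 / 36 = 3.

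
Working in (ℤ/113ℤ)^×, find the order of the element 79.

112

By Lagrange's theorem, ord_113(79) divides φ(113) = 113 − 1 = 112 = 2^4 · 7.
Divisors of 112: 1, 2, 4, 7, 8, 14, 16, 28, 56, 112.
Compute 79^d (mod 113) for the divisors d until we hit 1:
79^1 ≡ 79 (mod 113)
79^2 ≡ 26 (mod 113)
79^4 ≡ 111 (mod 113)
79^7 ≡ 73 (mod 113)
79^8 ≡ 4 (mod 113)
79^14 ≡ 18 (mod 113)
79^16 ≡ 16 (mod 113)
79^28 ≡ 98 (mod 113)
79^56 ≡ 112 (mod 113)
79^112 ≡ 1 (mod 113) ✓
The smallest such exponent is 112, so the order of 79 is 112.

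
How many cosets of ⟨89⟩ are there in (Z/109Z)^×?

4

The order of 89 must divide φ(109) = 109 − 1 = 108 = 2^2 · 3^3.
Divisors of 108: 1, 2, 3, 4, 6, 9, 12, 18, 27, 36, 54, 108.
Evaluate successive powers at the divisors of 108:
89^1 ≡ 89 (mod 109)
89^2 ≡ 73 (mod 109)
89^3 ≡ 66 (mod 109)
89^4 ≡ 97 (mod 109)
89^6 ≡ 105 (mod 109)
89^9 ≡ 63 (mod 109)
89^12 ≡ 16 (mod 109)
89^18 ≡ 45 (mod 109)
89^27 ≡ 1 (mod 109) ✓
The order of 89 is 27, so the subgroup it generates has 27 elements.
Index = |(Z/109Z)^×| / |⟨89⟩| = 108 / 27 = 4.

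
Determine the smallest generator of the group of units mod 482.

φ(482) = φ(2)·φ(241) = 1·240 = 240 = 2^4 · 3 · 5.
g is a primitive root iff g^(240/q) ≢ 1 (mod 482) for each prime q ∈ {2, 3, 5}.
g = 2: gcd(2, 482) = 2 > 1, not a unit — skip.
g = 3: 3^120 ≡ 1 — hits 1, so not a primitive root.
g = 4: gcd(4, 482) = 2 > 1, not a unit — skip.
g = 5: 5^120 ≡ 1 — hits 1, so not a primitive root.
g = 6: gcd(6, 482) = 2 > 1, not a unit — skip.
g = 7: 7^120 ≡ 481; 7^80 ≡ 15; 7^48 ≡ 91 — none is 1, so 7 is a primitive root.
The smallest primitive root modulo 482 is 7.

7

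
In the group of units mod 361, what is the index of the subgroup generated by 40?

1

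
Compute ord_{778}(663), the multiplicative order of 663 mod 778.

Since 663 ∈ (Z/778Z)^×, its order divides φ(778) = φ(2)·φ(389) = 1·388 = 388 = 2^2 · 97.
Divisors of 388: 1, 2, 4, 97, 194, 388.
Evaluate successive powers at the divisors of 388:
663^1 ≡ 663 (mod 778)
663^2 ≡ 777 (mod 778)
663^4 ≡ 1 (mod 778) ✓
Therefore the multiplicative order of 663 modulo 778 is 4.

4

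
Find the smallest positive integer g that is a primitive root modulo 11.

φ(11) = 11 − 1 = 10 = 2 · 5.
Test candidates g = 2, 3, … against the prime factors q ∈ {2, 5} of φ(11): g is a generator iff g^(10/q) ≢ 1 for every such q.
g = 2: 2^5 ≡ 10; 2^2 ≡ 4 — none is 1, so 2 is a primitive root.
Hence the least primitive root of 11 is 2.

2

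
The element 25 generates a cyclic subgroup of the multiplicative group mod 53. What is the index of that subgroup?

By Lagrange's theorem, ord_53(25) divides φ(53) = 53 − 1 = 52 = 2^2 · 13.
Divisors of 52: 1, 2, 4, 13, 26, 52.
Evaluate successive powers at the divisors of 52:
25^1 ≡ 25 (mod 53)
25^2 ≡ 42 (mod 53)
25^4 ≡ 15 (mod 53)
25^13 ≡ 52 (mod 53)
25^26 ≡ 1 (mod 53) ✓
Thus |⟨25⟩| = ord(25) = 26.
[(Z/53Z)^× : ⟨25⟩] = 52/26 = 2.

2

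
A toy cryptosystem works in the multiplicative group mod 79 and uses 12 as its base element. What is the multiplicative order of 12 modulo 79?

26

Since 12 ∈ (Z/79Z)^×, its order divides φ(79) = 79 − 1 = 78 = 2 · 3 · 13.
Divisors of 78: 1, 2, 3, 6, 13, 26, 39, 78.
Check 12^d mod 79 for each divisor in increasing order:
12^1 ≡ 12
12^2 ≡ 65
12^3 ≡ 69
12^6 ≡ 21
12^13 ≡ 78
12^26 ≡ 1
So ord_79(12) = 26.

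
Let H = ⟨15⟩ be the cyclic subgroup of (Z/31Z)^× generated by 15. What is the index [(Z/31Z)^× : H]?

3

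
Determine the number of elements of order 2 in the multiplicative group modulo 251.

1

φ(251) = 251 − 1 = 250 = 2 · 5^3.
Since (Z/251Z)^× is cyclic of order 250, the number of elements of order d is φ(d) when d | 250 and 0 otherwise.
2 | 250, and φ(2) = 2 − 1 = 1.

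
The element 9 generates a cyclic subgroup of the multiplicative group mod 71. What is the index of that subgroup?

ord(9) | φ(71) = 71 − 1 = 70 = 2 · 5 · 7.
Divisors of 70: 1, 2, 5, 7, 10, 14, 35, 70.
Evaluate successive powers at the divisors of 70:
9^1 ≡ 9
9^2 ≡ 10
9^5 ≡ 48
9^7 ≡ 54
9^10 ≡ 32
9^14 ≡ 5
9^35 ≡ 1
So ord_71(9) = 35, hence |⟨9⟩| = 35.
[(Z/71Z)^× : ⟨9⟩] = 70/35 = 2.

2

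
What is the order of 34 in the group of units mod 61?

By Lagrange's theorem, ord_61(34) divides φ(61) = 61 − 1 = 60 = 2^2 · 3 · 5.
Divisors of 60: 1, 2, 3, 4, 5, 6, 10, 12, 15, 20, 30, 60.
Test each divisor d:
34^1 ≡ 34
34^2 ≡ 58
34^3 ≡ 20
34^4 ≡ 9
34^5 ≡ 1
So ord_61(34) = 5.

5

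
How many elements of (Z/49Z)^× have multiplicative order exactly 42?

12

φ(49) = φ(7^2) = 7·(7−1) = 42 = 2 · 3 · 7.
Since (Z/49Z)^× is cyclic of order 42, the number of elements of order d is φ(d) when d | 42 and 0 otherwise.
42 = 2 · 3 · 7 divides 42, and φ(42) = 12.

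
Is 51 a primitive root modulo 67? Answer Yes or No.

Yes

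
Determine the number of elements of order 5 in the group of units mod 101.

φ(101) = 101 − 1 = 100 = 2^2 · 5^2.
Since (Z/101Z)^× is cyclic of order 100, the number of elements of order d is φ(d) when d | 100 and 0 otherwise.
5 | 100, and φ(5) = 5 − 1 = 4.

4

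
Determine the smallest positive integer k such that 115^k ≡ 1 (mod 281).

280

The order of 115 must divide φ(281) = 281 − 1 = 280 = 2^3 · 5 · 7.
Divisors of 280: 1, 2, 4, 5, 7, 8, 10, 14, 20, 28, 35, 40, 56, 70, 140, 280.
Compute 115^d (mod 281) for the divisors d until we hit 1:
115^1 ≡ 115
115^2 ≡ 18
115^4 ≡ 43
115^5 ≡ 168
115^7 ≡ 214
115^8 ≡ 163
115^10 ≡ 124
115^14 ≡ 274
115^20 ≡ 202
115^28 ≡ 49
115^35 ≡ 89
115^40 ≡ 59
115^56 ≡ 153
115^70 ≡ 53
115^140 ≡ 280
115^280 ≡ 1
So ord_281(115) = 280.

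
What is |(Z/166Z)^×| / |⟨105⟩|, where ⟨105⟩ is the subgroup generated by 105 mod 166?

1

Since 105 ∈ (Z/166Z)^×, its order divides φ(166) = φ(2)·φ(83) = 1·82 = 82 = 2 · 41.
Divisors of 82: 1, 2, 41, 82.
Check 105^d mod 166 for each divisor in increasing order:
105^1 ≡ 105 (mod 166)
105^2 ≡ 69 (mod 166)
105^41 ≡ 165 (mod 166)
105^82 ≡ 1 (mod 166) ✓
The order of 105 is 82, so the subgroup it generates has 82 elements.
[(Z/166Z)^× : ⟨105⟩] = 82/82 = 1.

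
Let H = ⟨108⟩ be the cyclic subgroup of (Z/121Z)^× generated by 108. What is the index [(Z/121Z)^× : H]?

By Lagrange's theorem, ord_121(108) divides φ(121) = φ(11^2) = 11·(11−1) = 110 = 2 · 5 · 11.
Divisors of 110: 1, 2, 5, 10, 11, 22, 55, 110.
Test each divisor d:
108^1 ≡ 108 (mod 121)
108^2 ≡ 48 (mod 121)
108^5 ≡ 56 (mod 121)
108^10 ≡ 111 (mod 121)
108^11 ≡ 9 (mod 121)
108^22 ≡ 81 (mod 121)
108^55 ≡ 1 (mod 121) ✓
Thus |⟨108⟩| = ord(108) = 55.
[(Z/121Z)^× : ⟨108⟩] = 110/55 = 2.

2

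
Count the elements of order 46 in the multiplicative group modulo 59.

φ(59) = 59 − 1 = 58 = 2 · 29.
In a cyclic group of order 58, there are φ(d) elements of order d for each divisor d of 58, and zero for non-divisors.
Here 58 is not a multiple of 46, so there are no elements of order 46.

0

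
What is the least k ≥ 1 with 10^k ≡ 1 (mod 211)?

30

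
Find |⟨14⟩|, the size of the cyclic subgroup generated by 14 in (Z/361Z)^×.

342

By Lagrange's theorem, ord_361(14) divides φ(361) = φ(19^2) = 19·(19−1) = 342 = 2 · 3^2 · 19.
Divisors of 342: 1, 2, 3, 6, 9, 18, 19, 38, 57, 114, 171, 342.
Evaluate successive powers at the divisors of 342:
14^1 ≡ 14 (mod 361)
14^2 ≡ 196 (mod 361)
14^3 ≡ 217 (mod 361)
14^6 ≡ 159 (mod 361)
14^9 ≡ 208 (mod 361)
14^18 ≡ 305 (mod 361)
14^19 ≡ 299 (mod 361)
14^38 ≡ 234 (mod 361)
14^57 ≡ 293 (mod 361)
14^114 ≡ 292 (mod 361)
14^171 ≡ 360 (mod 361)
14^342 ≡ 1 (mod 361) ✓
So ord_361(14) = 342.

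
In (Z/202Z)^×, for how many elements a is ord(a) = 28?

0

φ(202) = φ(2)·φ(101) = 1·100 = 100 = 2^2 · 5^2.
Since (Z/202Z)^× is cyclic of order 100, the number of elements of order d is φ(d) when d | 100 and 0 otherwise.
28 does not divide 100, so no element of (Z/202Z)^× has order 28.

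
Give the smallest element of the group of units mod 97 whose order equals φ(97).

φ(97) = 97 − 1 = 96 = 2^5 · 3.
g is a primitive root iff g^(96/q) ≢ 1 (mod 97) for each prime q ∈ {2, 3}.
g = 2: 2^48 ≡ 1 — hits 1, so not a primitive root.
g = 3: 3^48 ≡ 1 — hits 1, so not a primitive root.
g = 4: 4^48 ≡ 1 — hits 1, so not a primitive root.
g = 5: 5^48 ≡ 96; 5^32 ≡ 35 — none is 1, so 5 is a primitive root.
The smallest primitive root modulo 97 is 5.

5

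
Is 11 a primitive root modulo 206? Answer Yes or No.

φ(206) = φ(2)·φ(103) = 1·102 = 102 = 2 · 3 · 17.
11 is a primitive root mod 206 iff 11^(φ(206)/q) ≢ 1 for every prime q | φ(206), i.e. q ∈ {2, 3, 17}.
11^51 ≡ 205 (mod 206)  [q = 2: ≢ 1 ✓]
11^34 ≡ 159 (mod 206)  [q = 3: ≢ 1 ✓]
11^6 ≡ 167 (mod 206)  [q = 17: ≢ 1 ✓]
None equal 1, so ord_206(11) = 102: 11 is a primitive root.

Yes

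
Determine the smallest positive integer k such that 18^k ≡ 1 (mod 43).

42

The order of 18 must divide φ(43) = 43 − 1 = 42 = 2 · 3 · 7.
Divisors of 42: 1, 2, 3, 6, 7, 14, 21, 42.
Check 18^d mod 43 for each divisor in increasing order:
18^1 ≡ 18 (mod 43)
18^2 ≡ 23 (mod 43)
18^3 ≡ 27 (mod 43)
18^6 ≡ 41 (mod 43)
18^7 ≡ 7 (mod 43)
18^14 ≡ 6 (mod 43)
18^21 ≡ 42 (mod 43)
18^42 ≡ 1 (mod 43) ✓
Hence ord(18) = 42.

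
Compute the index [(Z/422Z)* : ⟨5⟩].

6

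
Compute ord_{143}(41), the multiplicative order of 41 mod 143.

60

By Lagrange's theorem, ord_143(41) divides φ(143) = φ(11·13) = (11−1)·(13−1) = 10·12 = 120 = 2^3 · 3 · 5.
Divisors of 120: 1, 2, 3, 4, 5, 6, 8, 10, 12, 15, 20, 24, 30, 40, 60, 120.
Evaluate successive powers at the divisors of 120:
41^1 ≡ 41 (mod 143)
41^2 ≡ 108 (mod 143)
41^3 ≡ 138 (mod 143)
41^4 ≡ 81 (mod 143)
41^5 ≡ 32 (mod 143)
41^6 ≡ 25 (mod 143)
41^8 ≡ 126 (mod 143)
41^10 ≡ 23 (mod 143)
41^12 ≡ 53 (mod 143)
41^15 ≡ 21 (mod 143)
41^20 ≡ 100 (mod 143)
41^24 ≡ 92 (mod 143)
41^30 ≡ 12 (mod 143)
41^40 ≡ 133 (mod 143)
41^60 ≡ 1 (mod 143) ✓
The smallest such exponent is 60, so the order of 41 is 60.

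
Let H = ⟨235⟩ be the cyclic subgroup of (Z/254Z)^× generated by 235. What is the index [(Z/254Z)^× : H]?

The order of 235 must divide φ(254) = φ(2)·φ(127) = 1·126 = 126 = 2 · 3^2 · 7.
Divisors of 126: 1, 2, 3, 6, 7, 9, 14, 18, 21, 42, 63, 126.
Test each divisor d:
235^1 ≡ 235 (mod 254)
235^2 ≡ 107 (mod 254)
235^3 ≡ 253 (mod 254)
235^6 ≡ 1 (mod 254) ✓
Thus |⟨235⟩| = ord(235) = 6.
[(Z/254Z)^× : ⟨235⟩] = 126/6 = 21.

21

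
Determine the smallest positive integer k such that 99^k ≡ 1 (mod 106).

The order of 99 must divide φ(106) = φ(2)·φ(53) = 1·52 = 52 = 2^2 · 13.
Divisors of 52: 1, 2, 4, 13, 26, 52.
Compute 99^d (mod 106) for the divisors d until we hit 1:
99^1 ≡ 99
99^2 ≡ 49
99^4 ≡ 69
99^13 ≡ 1
Therefore the multiplicative order of 99 modulo 106 is 13.

13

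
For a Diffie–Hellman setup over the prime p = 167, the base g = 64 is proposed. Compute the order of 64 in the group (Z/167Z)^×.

The order of 64 must divide φ(167) = 167 − 1 = 166 = 2 · 83.
Divisors of 166: 1, 2, 83, 166.
Compute 64^d (mod 167) for the divisors d until we hit 1:
64^1 ≡ 64
64^2 ≡ 88
64^83 ≡ 1
Therefore the multiplicative order of 64 modulo 167 is 83.

83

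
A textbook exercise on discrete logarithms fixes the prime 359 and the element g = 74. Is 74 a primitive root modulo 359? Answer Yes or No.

No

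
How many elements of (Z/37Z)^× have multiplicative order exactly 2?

1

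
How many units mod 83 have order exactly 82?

40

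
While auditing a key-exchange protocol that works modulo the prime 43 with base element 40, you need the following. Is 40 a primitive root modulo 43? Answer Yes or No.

No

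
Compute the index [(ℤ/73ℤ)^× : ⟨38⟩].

The order of 38 must divide φ(73) = 73 − 1 = 72 = 2^3 · 3^2.
Divisors of 72: 1, 2, 3, 4, 6, 8, 9, 12, 18, 24, 36, 72.
Compute 38^d (mod 73) for the divisors d until we hit 1:
38^1 ≡ 38
38^2 ≡ 57
38^3 ≡ 49
38^4 ≡ 37
38^6 ≡ 65
38^8 ≡ 55
38^9 ≡ 46
38^12 ≡ 64
38^18 ≡ 72
38^24 ≡ 8
38^36 ≡ 1
The order of 38 is 36, so the subgroup it generates has 36 elements.
[(Z/73Z)^× : ⟨38⟩] = 72/36 = 2.

2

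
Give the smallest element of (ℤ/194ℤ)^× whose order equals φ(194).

φ(194) = φ(2)·φ(97) = 1·96 = 96 = 2^5 · 3.
Test candidates g = 2, 3, … against the prime factors q ∈ {2, 3} of φ(194): g is a generator iff g^(96/q) ≢ 1 for every such q.
g = 2: gcd(2, 194) = 2 > 1, not a unit — skip.
g = 3: 3^48 ≡ 1 — hits 1, so not a primitive root.
g = 4: gcd(4, 194) = 2 > 1, not a unit — skip.
g = 5: 5^48 ≡ 193; 5^32 ≡ 35 — none is 1, so 5 is a primitive root.
Hence the least primitive root of 194 is 5.

5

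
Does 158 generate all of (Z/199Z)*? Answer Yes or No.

φ(199) = 199 − 1 = 198 = 2 · 3^2 · 11.
Test 158^(198/q) mod 199 for each prime factor q of 198:
158^99 ≡ 1 (mod 199)  [q = 2: ≡ 1 ✗]
158^66 ≡ 92 (mod 199)  [q = 3: ≢ 1 ✓]
158^18 ≡ 103 (mod 199)  [q = 11: ≢ 1 ✓]
The check at q = 2 fails, so 158 generates a proper subgroup.

No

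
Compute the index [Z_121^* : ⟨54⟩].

5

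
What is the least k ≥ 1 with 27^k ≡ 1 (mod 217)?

10

The order of 27 must divide φ(217) = φ(7·31) = (7−1)·(31−1) = 6·30 = 180 = 2^2 · 3^2 · 5.
Divisors of 180: 1, 2, 3, 4, 5, 6, 9, 10, 12, 15, 18, 20, 30, 36, 45, 60, 90, 180.
Test each divisor d:
27^1 ≡ 27 (mod 217)
27^2 ≡ 78 (mod 217)
27^3 ≡ 153 (mod 217)
27^4 ≡ 8 (mod 217)
27^5 ≡ 216 (mod 217)
27^6 ≡ 190 (mod 217)
27^9 ≡ 209 (mod 217)
27^10 ≡ 1 (mod 217) ✓
The smallest such exponent is 10, so the order of 27 is 10.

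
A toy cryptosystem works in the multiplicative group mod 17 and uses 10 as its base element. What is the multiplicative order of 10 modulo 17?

16

Since 10 ∈ (Z/17Z)^×, its order divides φ(17) = 17 − 1 = 16 = 2^4.
Divisors of 16: 1, 2, 4, 8, 16.
Compute 10^d (mod 17) for the divisors d until we hit 1:
10^1 ≡ 10 (mod 17)
10^2 ≡ 15 (mod 17)
10^4 ≡ 4 (mod 17)
10^8 ≡ 16 (mod 17)
10^16 ≡ 1 (mod 17) ✓
So ord_17(10) = 16.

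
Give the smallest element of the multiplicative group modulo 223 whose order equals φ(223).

3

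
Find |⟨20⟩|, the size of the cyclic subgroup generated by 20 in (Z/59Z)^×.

The order of 20 must divide φ(59) = 59 − 1 = 58 = 2 · 29.
Divisors of 58: 1, 2, 29, 58.
Evaluate successive powers at the divisors of 58:
20^1 ≡ 20 (mod 59)
20^2 ≡ 46 (mod 59)
20^29 ≡ 1 (mod 59) ✓
So ord_59(20) = 29.

29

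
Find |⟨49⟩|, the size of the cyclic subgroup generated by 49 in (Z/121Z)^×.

55

The order of 49 must divide φ(121) = φ(11^2) = 11·(11−1) = 110 = 2 · 5 · 11.
Divisors of 110: 1, 2, 5, 10, 11, 22, 55, 110.
Test each divisor d:
49^1 ≡ 49
49^2 ≡ 102
49^5 ≡ 23
49^10 ≡ 45
49^11 ≡ 27
49^22 ≡ 3
49^55 ≡ 1
The smallest such exponent is 55, so the order of 49 is 55.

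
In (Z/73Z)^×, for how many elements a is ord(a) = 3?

2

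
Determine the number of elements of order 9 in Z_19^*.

6

φ(19) = 19 − 1 = 18 = 2 · 3^2.
(Z/19Z)^× is cyclic (|G| = 18); a cyclic group of order m has exactly φ(d) elements of each order d | m, and none otherwise.
9 = 3^2 divides 18, and φ(9) = 6.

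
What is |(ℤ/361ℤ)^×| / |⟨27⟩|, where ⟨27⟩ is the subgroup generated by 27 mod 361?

3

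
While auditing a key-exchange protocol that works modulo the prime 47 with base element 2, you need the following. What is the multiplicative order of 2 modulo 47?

23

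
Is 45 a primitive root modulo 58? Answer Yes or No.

No

φ(58) = φ(2)·φ(29) = 1·28 = 28 = 2^2 · 7.
Test 45^(28/q) mod 58 for each prime factor q of 28:
45^14 ≡ 1 (mod 58)  [q = 2: ≡ 1 ✗]
45^4 ≡ 25 (mod 58)  [q = 7: ≢ 1 ✓]
The check at q = 2 fails, so 45 generates a proper subgroup.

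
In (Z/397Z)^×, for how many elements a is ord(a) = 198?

φ(397) = 397 − 1 = 396 = 2^2 · 3^2 · 11.
(Z/397Z)^× is cyclic (|G| = 396); a cyclic group of order m has exactly φ(d) elements of each order d | m, and none otherwise.
198 = 2 · 3^2 · 11 divides 396, and φ(198) = 60.

60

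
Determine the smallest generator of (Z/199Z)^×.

3

φ(199) = 199 − 1 = 198 = 2 · 3^2 · 11.
g is a primitive root iff g^(198/q) ≢ 1 (mod 199) for each prime q ∈ {2, 3, 11}.
g = 2: 2^99 ≡ 1 — hits 1, so not a primitive root.
g = 3: 3^99 ≡ 198; 3^66 ≡ 106; 3^18 ≡ 125 — none is 1, so 3 is a primitive root.
The smallest primitive root modulo 199 is 3.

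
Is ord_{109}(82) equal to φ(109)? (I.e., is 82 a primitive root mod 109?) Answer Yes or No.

No

φ(109) = 109 − 1 = 108 = 2^2 · 3^3.
An element g generates (Z/109Z)^× iff g^(108/q) ≢ 1 (mod 109) for each prime q ∈ {2, 3}.
82^54 ≡ 1 (mod 109)  [q = 2: ≡ 1 ✗]
82^36 ≡ 1 (mod 109)  [q = 3: ≡ 1 ✗]
Since 82^54 ≡ 1, the order of 82 divides 54 < 108, so 82 is not a primitive root.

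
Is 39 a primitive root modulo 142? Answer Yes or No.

φ(142) = φ(2)·φ(71) = 1·70 = 70 = 2 · 5 · 7.
39 is a primitive root mod 142 iff 39^(φ(142)/q) ≢ 1 for every prime q | φ(142), i.e. q ∈ {2, 5, 7}.
39^35 ≡ 141 (mod 142)  [q = 2: ≢ 1 ✓]
39^14 ≡ 1 (mod 142)  [q = 5: ≡ 1 ✗]
39^10 ≡ 37 (mod 142)  [q = 7: ≢ 1 ✓]
39^14 ≡ 1 shows ord(39) | 14, strictly less than φ(142); not a primitive root.

No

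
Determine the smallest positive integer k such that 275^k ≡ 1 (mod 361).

171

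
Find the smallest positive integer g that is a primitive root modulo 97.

φ(97) = 97 − 1 = 96 = 2^5 · 3.
g is a primitive root iff g^(96/q) ≢ 1 (mod 97) for each prime q ∈ {2, 3}.
g = 2: 2^48 ≡ 1 — hits 1, so not a primitive root.
g = 3: 3^48 ≡ 1 — hits 1, so not a primitive root.
g = 4: 4^48 ≡ 1 — hits 1, so not a primitive root.
g = 5: 5^48 ≡ 96; 5^32 ≡ 35 — none is 1, so 5 is a primitive root.
So 5 is the smallest generator of (Z/97Z)^×.

5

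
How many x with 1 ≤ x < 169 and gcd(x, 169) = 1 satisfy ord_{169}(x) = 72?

φ(169) = φ(13^2) = 13·(13−1) = 156 = 2^2 · 3 · 13.
(Z/169Z)^× is cyclic (|G| = 156); a cyclic group of order m has exactly φ(d) elements of each order d | m, and none otherwise.
Since 72 ∤ 156, the count is 0.

0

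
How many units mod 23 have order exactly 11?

φ(23) = 23 − 1 = 22 = 2 · 11.
(Z/23Z)^× is cyclic (|G| = 22); a cyclic group of order m has exactly φ(d) elements of each order d | m, and none otherwise.
11 | 22, and φ(11) = 11 − 1 = 10.

10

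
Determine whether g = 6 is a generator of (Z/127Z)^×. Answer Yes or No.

Yes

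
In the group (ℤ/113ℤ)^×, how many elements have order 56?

24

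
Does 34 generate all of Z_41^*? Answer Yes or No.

Yes

φ(41) = 41 − 1 = 40 = 2^3 · 5.
34 is a primitive root mod 41 iff 34^(φ(41)/q) ≢ 1 for every prime q | φ(41), i.e. q ∈ {2, 5}.
34^20 ≡ 40 (mod 41)  [q = 2: ≢ 1 ✓]
34^8 ≡ 37 (mod 41)  [q = 5: ≢ 1 ✓]
None equal 1, so ord_41(34) = 40: 34 is a primitive root.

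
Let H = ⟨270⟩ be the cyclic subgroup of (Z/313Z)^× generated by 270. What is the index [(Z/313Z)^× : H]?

13

By Lagrange's theorem, ord_313(270) divides φ(313) = 313 − 1 = 312 = 2^3 · 3 · 13.
Divisors of 312: 1, 2, 3, 4, 6, 8, 12, 13, 24, 26, 39, 52, 78, 104, 156, 312.
Compute 270^d (mod 313) for the divisors d until we hit 1:
270^1 ≡ 270
270^2 ≡ 284
270^3 ≡ 308
270^4 ≡ 215
270^6 ≡ 25
270^8 ≡ 214
270^12 ≡ 312
270^13 ≡ 43
270^24 ≡ 1
The order of 270 is 24, so the subgroup it generates has 24 elements.
The index is φ(313) / ord(270) = 312 / 24 = 13.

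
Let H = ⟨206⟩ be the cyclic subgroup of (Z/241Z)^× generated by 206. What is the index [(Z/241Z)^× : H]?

1

Since 206 ∈ (Z/241Z)^×, its order divides φ(241) = 241 − 1 = 240 = 2^4 · 3 · 5.
Divisors of 240: 1, 2, 3, 4, 5, 6, 8, 10, 12, 15, 16, 20, 24, 30, 40, 48, 60, 80, 120, 240.
Test each divisor d:
206^1 ≡ 206 (mod 241)
206^2 ≡ 20 (mod 241)
206^3 ≡ 23 (mod 241)
206^4 ≡ 159 (mod 241)
206^5 ≡ 219 (mod 241)
206^6 ≡ 47 (mod 241)
206^8 ≡ 217 (mod 241)
206^10 ≡ 2 (mod 241)
206^12 ≡ 40 (mod 241)
206^15 ≡ 197 (mod 241)
206^16 ≡ 94 (mod 241)
206^20 ≡ 4 (mod 241)
206^24 ≡ 154 (mod 241)
206^30 ≡ 8 (mod 241)
206^40 ≡ 16 (mod 241)
206^48 ≡ 98 (mod 241)
206^60 ≡ 64 (mod 241)
206^80 ≡ 15 (mod 241)
206^120 ≡ 240 (mod 241)
206^240 ≡ 1 (mod 241) ✓
So ord_241(206) = 240, hence |⟨206⟩| = 240.
[(Z/241Z)^× : ⟨206⟩] = 240/240 = 1.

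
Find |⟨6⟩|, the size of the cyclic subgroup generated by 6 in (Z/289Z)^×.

272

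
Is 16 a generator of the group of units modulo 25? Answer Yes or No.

φ(25) = φ(5^2) = 5·(5−1) = 20 = 2^2 · 5.
An element g generates (Z/25Z)^× iff g^(20/q) ≢ 1 (mod 25) for each prime q ∈ {2, 5}.
16^10 ≡ 1 (mod 25)  [q = 2: ≡ 1 ✗]
16^4 ≡ 11 (mod 25)  [q = 5: ≢ 1 ✓]
The check at q = 2 fails, so 16 generates a proper subgroup.

No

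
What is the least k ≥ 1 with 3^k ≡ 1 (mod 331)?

330

Since 3 ∈ (Z/331Z)^×, its order divides φ(331) = 331 − 1 = 330 = 2 · 3 · 5 · 11.
Divisors of 330: 1, 2, 3, 5, 6, 10, 11, 15, 22, 30, 33, 55, 66, 110, 165, 330.
Compute 3^d (mod 331) for the divisors d until we hit 1:
3^1 ≡ 3 (mod 331)
3^2 ≡ 9 (mod 331)
3^3 ≡ 27 (mod 331)
3^5 ≡ 243 (mod 331)
3^6 ≡ 67 (mod 331)
3^10 ≡ 131 (mod 331)
3^11 ≡ 62 (mod 331)
3^15 ≡ 57 (mod 331)
3^22 ≡ 203 (mod 331)
3^30 ≡ 270 (mod 331)
3^33 ≡ 8 (mod 331)
3^55 ≡ 300 (mod 331)
3^66 ≡ 64 (mod 331)
3^110 ≡ 299 (mod 331)
3^165 ≡ 330 (mod 331)
3^330 ≡ 1 (mod 331) ✓
So ord_331(3) = 330.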